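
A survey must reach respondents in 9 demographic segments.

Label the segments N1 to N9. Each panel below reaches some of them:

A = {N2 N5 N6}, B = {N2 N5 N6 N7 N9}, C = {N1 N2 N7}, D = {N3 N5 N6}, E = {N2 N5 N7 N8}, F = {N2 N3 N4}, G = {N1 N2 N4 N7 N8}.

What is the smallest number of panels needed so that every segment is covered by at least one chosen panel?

Take {B, F, G}. Their union is {N1, N2, N3, N4, N5, N6, N7, N8, N9}, which is all 9 segments.
Only B contains N9, so B is forced; the remaining 4 segments need at least 2 more panels (each remaining panel adds at most 3) — so at least 3 panels are needed, and 3 is optimal.

3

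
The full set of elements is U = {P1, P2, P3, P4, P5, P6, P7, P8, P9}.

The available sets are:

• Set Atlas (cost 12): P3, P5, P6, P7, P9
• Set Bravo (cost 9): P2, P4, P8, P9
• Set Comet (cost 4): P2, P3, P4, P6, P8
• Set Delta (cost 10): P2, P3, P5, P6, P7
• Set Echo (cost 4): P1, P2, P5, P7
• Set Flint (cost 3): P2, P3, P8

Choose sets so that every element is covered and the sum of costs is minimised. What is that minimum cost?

Bravo, Comet, Echo together cover every element (Bravo ∪ Comet ∪ Echo = {P1, P2, P3, P4, P5, P6, P7, P8, P9}); total cost 9 + 4 + 4 = 17.
No covering selection has total cost below 17.

17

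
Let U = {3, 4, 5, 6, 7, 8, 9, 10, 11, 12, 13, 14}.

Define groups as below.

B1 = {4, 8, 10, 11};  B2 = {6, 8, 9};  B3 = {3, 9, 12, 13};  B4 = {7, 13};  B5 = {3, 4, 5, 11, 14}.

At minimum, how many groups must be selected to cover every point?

Take {B1, B2, B3, B4, B5}. Their union is {3, 4, 5, 6, 7, 8, 9, 10, 11, 12, 13, 14}, which is all 12 points.
No 4 of the 5 groups cover everything (all 5 combinations miss at least one point), so 5 is optimal.

5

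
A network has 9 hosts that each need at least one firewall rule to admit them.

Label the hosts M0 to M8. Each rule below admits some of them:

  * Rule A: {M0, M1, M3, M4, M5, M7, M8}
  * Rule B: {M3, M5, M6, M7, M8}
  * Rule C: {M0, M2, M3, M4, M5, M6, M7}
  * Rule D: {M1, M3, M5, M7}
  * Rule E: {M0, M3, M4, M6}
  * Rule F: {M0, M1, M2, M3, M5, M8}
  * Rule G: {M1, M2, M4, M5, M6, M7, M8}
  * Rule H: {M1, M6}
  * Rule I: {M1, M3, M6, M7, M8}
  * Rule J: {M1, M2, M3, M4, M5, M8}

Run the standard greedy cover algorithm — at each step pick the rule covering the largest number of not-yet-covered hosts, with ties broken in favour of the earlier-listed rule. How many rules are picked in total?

2

Greedy: pick A (covers 7 new) → pick C (covers 2 new). Total picks: 2.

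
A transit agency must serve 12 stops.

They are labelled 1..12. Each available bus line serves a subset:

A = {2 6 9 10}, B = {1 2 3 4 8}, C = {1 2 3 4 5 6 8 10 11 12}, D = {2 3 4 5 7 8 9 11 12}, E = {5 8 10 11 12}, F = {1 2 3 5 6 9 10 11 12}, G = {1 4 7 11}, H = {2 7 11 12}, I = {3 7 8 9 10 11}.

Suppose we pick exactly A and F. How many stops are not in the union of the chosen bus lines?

3

Union of A, F = {1, 2, 3, 5, 6, 9, 10, 11, 12}.
Not covered: 4, 7, 8 — 3 stops.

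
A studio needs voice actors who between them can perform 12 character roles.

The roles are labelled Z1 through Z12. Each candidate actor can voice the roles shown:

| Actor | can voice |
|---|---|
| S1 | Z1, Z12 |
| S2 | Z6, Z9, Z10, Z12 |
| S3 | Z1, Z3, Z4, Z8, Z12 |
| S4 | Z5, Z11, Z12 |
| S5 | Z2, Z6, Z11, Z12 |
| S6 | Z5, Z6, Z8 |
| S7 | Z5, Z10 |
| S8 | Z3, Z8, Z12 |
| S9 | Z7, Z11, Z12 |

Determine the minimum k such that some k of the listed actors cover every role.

5

Take {S2, S3, S5, S7, S9}. Their union is {Z1, Z2, Z3, Z4, Z5, Z6, Z7, Z8, Z9, Z10, Z11, Z12}, which is all 12 roles.
No 4 of the 9 actors cover everything (all 126 combinations miss at least one role), so 5 is optimal.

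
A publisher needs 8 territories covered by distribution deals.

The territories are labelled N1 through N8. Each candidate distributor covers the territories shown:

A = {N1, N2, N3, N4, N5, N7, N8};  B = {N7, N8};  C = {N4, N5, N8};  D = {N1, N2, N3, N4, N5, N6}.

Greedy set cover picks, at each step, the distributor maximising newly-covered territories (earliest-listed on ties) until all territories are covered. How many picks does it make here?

2

Greedy: pick A (covers 7 new) → pick D (covers 1 new). Total picks: 2.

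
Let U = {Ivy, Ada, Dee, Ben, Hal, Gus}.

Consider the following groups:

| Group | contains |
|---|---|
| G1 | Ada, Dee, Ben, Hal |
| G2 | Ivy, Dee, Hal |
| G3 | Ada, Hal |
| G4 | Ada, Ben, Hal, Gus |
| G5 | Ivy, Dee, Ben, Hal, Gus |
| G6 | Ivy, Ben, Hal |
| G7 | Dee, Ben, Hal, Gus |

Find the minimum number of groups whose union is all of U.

2

Take {G2, G4}. Their union is {Ivy, Ada, Dee, Ben, Hal, Gus}, which is all 6 items.
No single group has all 6 items (the largest, G5, has 5), so 2 is optimal.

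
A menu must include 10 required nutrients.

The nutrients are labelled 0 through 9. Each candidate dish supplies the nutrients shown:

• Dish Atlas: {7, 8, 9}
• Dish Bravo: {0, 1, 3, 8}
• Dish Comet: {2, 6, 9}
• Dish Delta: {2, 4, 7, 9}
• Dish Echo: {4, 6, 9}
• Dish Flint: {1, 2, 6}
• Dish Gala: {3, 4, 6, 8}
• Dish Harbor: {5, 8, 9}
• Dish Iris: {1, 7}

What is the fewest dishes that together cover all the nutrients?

4

Bravo and Delta and Flint and Harbor together: Bravo ∪ Delta ∪ Flint ∪ Harbor = {0, 1, 2, 3, 4, 5, 6, 7, 8, 9} — every nutrient is covered.
Only Harbor contains 5, so Harbor is forced; the remaining 7 nutrients need at least 3 more dishes (each remaining dish adds at most 3) — so at least 4 dishes are needed, and 4 is optimal.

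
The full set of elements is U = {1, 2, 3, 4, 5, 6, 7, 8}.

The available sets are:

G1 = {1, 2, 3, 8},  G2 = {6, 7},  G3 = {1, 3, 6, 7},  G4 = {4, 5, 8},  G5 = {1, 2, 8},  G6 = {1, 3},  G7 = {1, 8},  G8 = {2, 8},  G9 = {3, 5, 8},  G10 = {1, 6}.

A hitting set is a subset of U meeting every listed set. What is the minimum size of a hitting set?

H = {1, 6, 8} meets every set (each contains at least one member of H), and |H| = 3.
The sets G2, G6, G8 are pairwise disjoint, so any hitting set needs a separate element for each — at least 3. Hence 3 is optimal.

3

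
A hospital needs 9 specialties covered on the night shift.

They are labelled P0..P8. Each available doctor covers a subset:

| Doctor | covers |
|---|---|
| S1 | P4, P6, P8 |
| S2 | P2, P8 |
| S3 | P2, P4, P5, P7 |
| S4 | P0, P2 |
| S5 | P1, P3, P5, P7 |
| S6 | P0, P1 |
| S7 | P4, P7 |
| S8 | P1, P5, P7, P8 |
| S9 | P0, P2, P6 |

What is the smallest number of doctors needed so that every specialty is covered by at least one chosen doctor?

Take {S1, S4, S5}. Their union is {P0, P1, P2, P3, P4, P5, P6, P7, P8}, which is all 9 specialties.
Each doctor has at most 4 specialties, and 2·4 = 8 < 9 — so at least 3 doctors are needed, and 3 is optimal.

3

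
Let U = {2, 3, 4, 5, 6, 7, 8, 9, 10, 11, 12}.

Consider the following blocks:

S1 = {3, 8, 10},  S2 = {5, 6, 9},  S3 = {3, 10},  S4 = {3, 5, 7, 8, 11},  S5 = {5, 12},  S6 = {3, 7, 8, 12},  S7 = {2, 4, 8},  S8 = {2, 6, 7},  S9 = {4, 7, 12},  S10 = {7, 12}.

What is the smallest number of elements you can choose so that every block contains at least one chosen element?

4

The 4 elements {3, 4, 5, 7} hit every block.
The blocks S2, S3, S7, S10 are pairwise disjoint, so any hitting set needs a separate element for each — at least 4. Hence 4 is optimal.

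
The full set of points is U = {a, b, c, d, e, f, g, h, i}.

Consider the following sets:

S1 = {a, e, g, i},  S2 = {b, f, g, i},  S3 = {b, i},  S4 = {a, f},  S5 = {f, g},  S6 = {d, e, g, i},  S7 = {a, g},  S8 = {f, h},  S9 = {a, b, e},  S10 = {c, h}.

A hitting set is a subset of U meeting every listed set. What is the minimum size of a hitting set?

4

T = {b, c, f, g} meets every set (each contains at least one member of T), and |T| = 4.
No choice of 3 points meets every set, so 4 is the minimum.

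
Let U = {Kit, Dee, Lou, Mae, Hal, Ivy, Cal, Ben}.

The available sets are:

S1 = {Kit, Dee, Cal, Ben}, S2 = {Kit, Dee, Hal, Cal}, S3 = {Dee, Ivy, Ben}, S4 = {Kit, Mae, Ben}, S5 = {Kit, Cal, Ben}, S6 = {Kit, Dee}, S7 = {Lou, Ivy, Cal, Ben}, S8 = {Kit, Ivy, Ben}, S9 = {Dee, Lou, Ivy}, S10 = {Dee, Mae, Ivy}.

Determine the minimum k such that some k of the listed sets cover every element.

3

Take {S2, S4, S7}. Their union is {Kit, Dee, Lou, Mae, Hal, Ivy, Cal, Ben}, which is all 8 elements.
Only S2 contains Hal, so S2 is forced; the remaining 4 elements need at least 2 more sets (each remaining set adds at most 3) — so at least 3 sets are needed, and 3 is optimal.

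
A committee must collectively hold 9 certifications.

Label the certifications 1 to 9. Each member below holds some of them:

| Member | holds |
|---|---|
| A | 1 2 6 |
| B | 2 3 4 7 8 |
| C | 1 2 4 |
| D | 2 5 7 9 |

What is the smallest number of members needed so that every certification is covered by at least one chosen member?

A and B and D together: A ∪ B ∪ D = {1, 2, 3, 4, 5, 6, 7, 8, 9} — every certification is covered.
Only B contains 3, so B is forced; the remaining 4 certifications need at least 2 more members (each remaining member adds at most 2) — so at least 3 members are needed, and 3 is optimal.

3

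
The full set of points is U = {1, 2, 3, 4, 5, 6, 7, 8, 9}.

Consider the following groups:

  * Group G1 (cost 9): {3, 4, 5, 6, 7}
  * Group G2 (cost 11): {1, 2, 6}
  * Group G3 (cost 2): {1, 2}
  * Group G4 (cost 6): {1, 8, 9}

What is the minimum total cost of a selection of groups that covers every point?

G1, G3, G4 together cover every point (G1 ∪ G3 ∪ G4 = {1, 2, 3, 4, 5, 6, 7, 8, 9}); total cost 9 + 2 + 6 = 17.
No covering selection has total cost below 17.

17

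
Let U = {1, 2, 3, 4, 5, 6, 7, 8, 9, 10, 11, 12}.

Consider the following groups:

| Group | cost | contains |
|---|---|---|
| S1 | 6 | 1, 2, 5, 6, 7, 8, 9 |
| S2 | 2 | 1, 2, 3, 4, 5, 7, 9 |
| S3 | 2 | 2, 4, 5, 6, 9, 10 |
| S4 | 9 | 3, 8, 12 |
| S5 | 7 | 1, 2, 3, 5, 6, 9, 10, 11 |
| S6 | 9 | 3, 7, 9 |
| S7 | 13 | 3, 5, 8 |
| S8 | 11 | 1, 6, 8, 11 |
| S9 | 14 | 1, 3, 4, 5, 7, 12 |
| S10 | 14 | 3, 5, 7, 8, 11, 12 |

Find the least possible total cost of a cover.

18

S2, S4, S5 together cover every point (S2 ∪ S4 ∪ S5 = {1, 2, 3, 4, 5, 6, 7, 8, 9, 10, 11, 12}); total cost 2 + 9 + 7 = 18.
The greedy pick S2, S3, S4, S5 costs 20; no covering selection beats 18.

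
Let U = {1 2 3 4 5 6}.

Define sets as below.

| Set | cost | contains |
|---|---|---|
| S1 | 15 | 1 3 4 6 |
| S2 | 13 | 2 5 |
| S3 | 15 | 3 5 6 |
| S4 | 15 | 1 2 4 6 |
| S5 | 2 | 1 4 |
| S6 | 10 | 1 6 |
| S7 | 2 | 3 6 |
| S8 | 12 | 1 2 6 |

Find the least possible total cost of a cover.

S2, S5, S7 together cover every element (S2 ∪ S5 ∪ S7 = {1, 2, 3, 4, 5, 6}); total cost 13 + 2 + 2 = 17.
No covering selection has total cost below 17.

17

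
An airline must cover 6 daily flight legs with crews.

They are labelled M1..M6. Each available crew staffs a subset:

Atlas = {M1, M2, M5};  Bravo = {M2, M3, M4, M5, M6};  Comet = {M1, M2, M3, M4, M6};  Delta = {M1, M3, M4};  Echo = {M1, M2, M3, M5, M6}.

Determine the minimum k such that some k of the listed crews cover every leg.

2

Take {Atlas, Comet}. Their union is {M1, M2, M3, M4, M5, M6}, which is all 6 legs.
No single crew has all 6 legs (the largest, Bravo, has 5), so 2 is optimal.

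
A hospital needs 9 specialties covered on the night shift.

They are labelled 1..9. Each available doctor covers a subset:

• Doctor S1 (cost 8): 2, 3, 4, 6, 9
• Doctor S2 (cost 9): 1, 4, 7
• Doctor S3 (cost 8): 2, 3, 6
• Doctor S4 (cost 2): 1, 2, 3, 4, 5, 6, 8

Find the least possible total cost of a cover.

19

S1, S2, S4 together cover every specialty (S1 ∪ S2 ∪ S4 = {1, 2, 3, 4, 5, 6, 7, 8, 9}); total cost 8 + 9 + 2 = 19.
No covering selection has total cost below 19.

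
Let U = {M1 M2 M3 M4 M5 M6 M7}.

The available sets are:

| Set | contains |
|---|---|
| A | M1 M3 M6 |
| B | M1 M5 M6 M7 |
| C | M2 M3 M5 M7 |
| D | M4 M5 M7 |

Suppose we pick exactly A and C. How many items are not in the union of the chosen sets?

1

Union of A, C = {M1, M2, M3, M5, M6, M7}.
Not covered: M4 — 1 item.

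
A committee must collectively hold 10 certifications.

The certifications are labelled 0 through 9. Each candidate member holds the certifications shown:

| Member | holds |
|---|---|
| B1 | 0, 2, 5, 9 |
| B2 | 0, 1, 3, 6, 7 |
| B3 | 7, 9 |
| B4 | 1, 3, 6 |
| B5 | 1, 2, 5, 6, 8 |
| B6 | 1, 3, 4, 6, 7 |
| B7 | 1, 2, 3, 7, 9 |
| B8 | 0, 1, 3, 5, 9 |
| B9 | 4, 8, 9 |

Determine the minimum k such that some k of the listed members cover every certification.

3

Take {B1, B2, B9}. Their union is {0, 1, 2, 3, 4, 5, 6, 7, 8, 9}, which is all 10 certifications.
No 2 of the 9 members cover everything (all 36 combinations miss at least one certification), so 3 is optimal.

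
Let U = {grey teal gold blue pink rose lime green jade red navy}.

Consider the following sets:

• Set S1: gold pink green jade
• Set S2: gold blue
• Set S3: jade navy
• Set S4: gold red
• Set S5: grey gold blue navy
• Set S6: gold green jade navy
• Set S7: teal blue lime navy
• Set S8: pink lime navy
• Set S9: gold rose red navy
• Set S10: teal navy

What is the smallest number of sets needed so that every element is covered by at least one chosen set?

4

S1 and S5 and S7 and S9 together: S1 ∪ S5 ∪ S7 ∪ S9 = {grey, teal, gold, blue, pink, rose, lime, green, jade, red, navy} — every element is covered.
Only S5 contains grey, so S5 is forced; the remaining 7 elements need at least 3 more sets (each remaining set adds at most 3) — so at least 4 sets are needed, and 4 is optimal.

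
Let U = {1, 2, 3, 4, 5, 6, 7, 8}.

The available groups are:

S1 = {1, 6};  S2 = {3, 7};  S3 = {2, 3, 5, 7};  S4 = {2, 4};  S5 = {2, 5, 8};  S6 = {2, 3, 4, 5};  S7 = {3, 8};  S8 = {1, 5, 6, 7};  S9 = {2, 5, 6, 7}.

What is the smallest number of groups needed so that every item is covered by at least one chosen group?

3

S4, S7, and S8 cover everything between them: the union {1, 2, 3, 4, 5, 6, 7, 8} is all of U.
No 2 of the 9 groups cover everything (all 36 combinations miss at least one item), so 3 is optimal.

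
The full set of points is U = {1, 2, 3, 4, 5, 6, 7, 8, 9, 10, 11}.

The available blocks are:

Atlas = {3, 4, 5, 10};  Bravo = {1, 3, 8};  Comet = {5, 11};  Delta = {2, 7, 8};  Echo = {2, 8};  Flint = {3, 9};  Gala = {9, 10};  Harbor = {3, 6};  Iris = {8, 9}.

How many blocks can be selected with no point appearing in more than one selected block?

4

Comet, Delta, Gala, Harbor are pairwise disjoint (Comet={5,11}; Delta={2,7,8}; Gala={9,10}; Harbor={3,6}).
Every remaining block overlaps one of these, and no 5 of the listed blocks are pairwise disjoint, so 4 is the maximum.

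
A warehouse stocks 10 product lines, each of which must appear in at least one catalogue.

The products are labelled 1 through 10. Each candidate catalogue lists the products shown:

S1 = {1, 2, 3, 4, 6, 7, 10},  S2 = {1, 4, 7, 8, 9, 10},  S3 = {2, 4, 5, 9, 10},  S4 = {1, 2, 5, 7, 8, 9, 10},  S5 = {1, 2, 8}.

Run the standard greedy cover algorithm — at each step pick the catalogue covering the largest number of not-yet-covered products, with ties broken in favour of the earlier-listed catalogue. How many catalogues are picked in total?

Greedy: pick S1 (covers 7 new) → pick S4 (covers 3 new). Total picks: 2.

2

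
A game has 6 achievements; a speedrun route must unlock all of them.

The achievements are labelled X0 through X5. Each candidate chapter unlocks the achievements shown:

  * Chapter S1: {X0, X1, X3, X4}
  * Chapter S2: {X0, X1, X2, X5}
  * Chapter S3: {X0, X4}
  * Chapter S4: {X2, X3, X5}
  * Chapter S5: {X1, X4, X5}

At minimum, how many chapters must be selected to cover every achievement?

2

S1 and S2 together: S1 ∪ S2 = {X0, X1, X2, X3, X4, X5} — every achievement is covered.
No single chapter has all 6 achievements (the largest, S1, has 4), so 2 is optimal.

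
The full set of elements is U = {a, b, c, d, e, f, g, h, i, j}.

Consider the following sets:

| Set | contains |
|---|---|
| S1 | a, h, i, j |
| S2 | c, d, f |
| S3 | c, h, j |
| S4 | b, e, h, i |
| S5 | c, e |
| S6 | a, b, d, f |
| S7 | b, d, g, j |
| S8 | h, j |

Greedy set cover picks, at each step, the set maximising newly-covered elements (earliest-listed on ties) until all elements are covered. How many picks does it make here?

Greedy: pick S1 (covers 4 new) → pick S2 (covers 3 new) → pick S4 (covers 2 new) → pick S7 (covers 1 new). Total picks: 4.

4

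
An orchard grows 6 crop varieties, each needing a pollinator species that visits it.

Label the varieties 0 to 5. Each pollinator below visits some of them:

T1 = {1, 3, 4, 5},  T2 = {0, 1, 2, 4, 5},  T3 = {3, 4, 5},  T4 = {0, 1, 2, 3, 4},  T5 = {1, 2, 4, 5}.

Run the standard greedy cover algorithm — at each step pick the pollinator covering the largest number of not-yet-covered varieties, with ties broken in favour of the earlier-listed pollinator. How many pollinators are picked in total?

2

Greedy: pick T2 (covers 5 new) → pick T1 (covers 1 new). Total picks: 2.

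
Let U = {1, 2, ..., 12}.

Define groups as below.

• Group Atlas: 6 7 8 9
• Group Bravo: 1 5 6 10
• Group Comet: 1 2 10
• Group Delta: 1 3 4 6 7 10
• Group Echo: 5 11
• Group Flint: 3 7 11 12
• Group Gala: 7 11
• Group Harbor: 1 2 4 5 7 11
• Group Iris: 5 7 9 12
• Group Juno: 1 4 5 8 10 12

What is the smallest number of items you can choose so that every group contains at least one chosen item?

3

Take H = {7, 10, 11}. Each listed group contains at least one of these, so H is a hitting set of size 3.
The groups Atlas, Comet, Echo are pairwise disjoint, so any hitting set needs a separate item for each — at least 3. Hence 3 is optimal.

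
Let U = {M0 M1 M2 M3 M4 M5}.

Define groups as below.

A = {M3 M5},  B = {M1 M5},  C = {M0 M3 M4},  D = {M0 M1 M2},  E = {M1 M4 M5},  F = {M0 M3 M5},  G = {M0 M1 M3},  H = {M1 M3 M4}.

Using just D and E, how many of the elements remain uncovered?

Union of D, E = {M0, M1, M2, M4, M5}.
Not covered: M3 — 1 element.

1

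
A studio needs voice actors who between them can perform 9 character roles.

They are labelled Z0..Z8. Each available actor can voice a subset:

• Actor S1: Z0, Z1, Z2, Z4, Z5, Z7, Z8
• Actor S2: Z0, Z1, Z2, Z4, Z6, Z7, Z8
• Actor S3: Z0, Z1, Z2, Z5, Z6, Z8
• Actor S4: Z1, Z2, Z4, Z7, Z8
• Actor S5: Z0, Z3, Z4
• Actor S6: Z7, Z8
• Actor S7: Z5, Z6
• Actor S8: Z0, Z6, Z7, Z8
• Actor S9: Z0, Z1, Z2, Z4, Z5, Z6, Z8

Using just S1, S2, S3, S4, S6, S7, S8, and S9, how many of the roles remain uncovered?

1

Union of S1, S2, S3, S4, S6, S7, S8, S9 = {Z0, Z1, Z2, Z4, Z5, Z6, Z7, Z8}.
Not covered: Z3 — 1 role.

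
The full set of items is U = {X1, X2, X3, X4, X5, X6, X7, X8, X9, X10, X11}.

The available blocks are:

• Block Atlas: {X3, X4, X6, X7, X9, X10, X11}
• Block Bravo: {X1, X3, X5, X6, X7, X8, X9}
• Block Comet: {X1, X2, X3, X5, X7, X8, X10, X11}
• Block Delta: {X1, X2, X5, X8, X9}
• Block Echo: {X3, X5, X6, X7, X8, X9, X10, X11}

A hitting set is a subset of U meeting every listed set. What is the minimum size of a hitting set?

2

The 2 items {X1, X6} hit every block.
No single item lies in every block, so at least 2 are needed and 2 is optimal.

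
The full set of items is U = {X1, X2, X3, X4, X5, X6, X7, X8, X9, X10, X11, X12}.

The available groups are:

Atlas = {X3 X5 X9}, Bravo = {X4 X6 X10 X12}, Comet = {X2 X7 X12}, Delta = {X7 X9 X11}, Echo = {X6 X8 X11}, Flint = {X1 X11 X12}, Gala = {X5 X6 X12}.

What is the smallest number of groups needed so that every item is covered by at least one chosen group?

5

Atlas and Bravo and Comet and Echo and Flint together: Atlas ∪ Bravo ∪ Comet ∪ Echo ∪ Flint = {X1, X2, X3, X4, X5, X6, X7, X8, X9, X10, X11, X12} — every item is covered.
No 4 of the 7 groups cover everything (all 35 combinations miss at least one item), so 5 is optimal.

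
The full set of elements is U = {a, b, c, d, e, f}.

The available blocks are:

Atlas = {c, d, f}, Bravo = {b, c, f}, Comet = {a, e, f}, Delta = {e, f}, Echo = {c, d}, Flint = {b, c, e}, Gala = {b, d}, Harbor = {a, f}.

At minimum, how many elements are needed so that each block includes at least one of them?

3

H = {b, d, f} meets every block (each contains at least one member of H), and |H| = 3.
No choice of 2 elements meets every block, so 3 is the minimum.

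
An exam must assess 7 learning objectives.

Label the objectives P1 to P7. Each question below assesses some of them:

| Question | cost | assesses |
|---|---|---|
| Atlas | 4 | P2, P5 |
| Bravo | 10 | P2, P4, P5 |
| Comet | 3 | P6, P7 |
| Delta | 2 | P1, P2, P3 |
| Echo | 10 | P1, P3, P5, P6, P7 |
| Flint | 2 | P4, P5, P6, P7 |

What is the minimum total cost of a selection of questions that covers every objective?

Delta, Flint together cover every objective (Delta ∪ Flint = {P1, P2, P3, P4, P5, P6, P7}); total cost 2 + 2 = 4.
No covering selection has total cost below 4.

4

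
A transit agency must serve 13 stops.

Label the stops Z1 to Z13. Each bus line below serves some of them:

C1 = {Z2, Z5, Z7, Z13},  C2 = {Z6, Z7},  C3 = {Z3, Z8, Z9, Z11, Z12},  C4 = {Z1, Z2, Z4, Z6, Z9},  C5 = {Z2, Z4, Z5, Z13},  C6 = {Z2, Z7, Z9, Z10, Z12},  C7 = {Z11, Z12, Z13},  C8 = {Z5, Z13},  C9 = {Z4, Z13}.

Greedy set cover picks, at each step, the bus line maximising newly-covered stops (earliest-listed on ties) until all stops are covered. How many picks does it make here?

Greedy: pick C3 (covers 5 new) → pick C1 (covers 4 new) → pick C4 (covers 3 new) → pick C6 (covers 1 new). Total picks: 4.

4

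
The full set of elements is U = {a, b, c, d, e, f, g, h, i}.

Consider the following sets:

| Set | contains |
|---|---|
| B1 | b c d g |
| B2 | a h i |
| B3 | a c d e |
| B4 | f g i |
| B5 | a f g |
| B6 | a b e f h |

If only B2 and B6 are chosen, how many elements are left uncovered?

3

Union of B2, B6 = {a, b, e, f, h, i}.
Not covered: c, d, g — 3 elements.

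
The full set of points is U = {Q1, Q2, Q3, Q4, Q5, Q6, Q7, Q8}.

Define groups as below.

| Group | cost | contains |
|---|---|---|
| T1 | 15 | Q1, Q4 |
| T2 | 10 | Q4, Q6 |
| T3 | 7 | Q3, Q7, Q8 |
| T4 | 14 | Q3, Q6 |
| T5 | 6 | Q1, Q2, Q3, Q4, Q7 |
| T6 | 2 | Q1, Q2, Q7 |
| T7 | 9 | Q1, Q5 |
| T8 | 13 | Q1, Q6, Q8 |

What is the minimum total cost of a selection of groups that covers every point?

28

T5, T7, T8 together cover every point (T5 ∪ T7 ∪ T8 = {Q1, Q2, Q3, Q4, Q5, Q6, Q7, Q8}); total cost 6 + 9 + 13 = 28.
The greedy pick T6, T5, T8, T7 costs 30; no covering selection beats 28.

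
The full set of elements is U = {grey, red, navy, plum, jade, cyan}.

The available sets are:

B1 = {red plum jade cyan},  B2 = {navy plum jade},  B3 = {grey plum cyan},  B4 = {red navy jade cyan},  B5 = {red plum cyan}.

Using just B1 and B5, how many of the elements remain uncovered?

2

Union of B1, B5 = {red, plum, jade, cyan}.
Not covered: grey, navy — 2 elements.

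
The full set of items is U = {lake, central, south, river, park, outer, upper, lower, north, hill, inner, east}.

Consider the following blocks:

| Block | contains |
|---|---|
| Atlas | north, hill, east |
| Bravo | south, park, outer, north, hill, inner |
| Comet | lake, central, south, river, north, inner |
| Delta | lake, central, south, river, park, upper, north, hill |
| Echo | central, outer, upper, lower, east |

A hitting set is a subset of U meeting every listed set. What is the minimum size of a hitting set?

Take H = {lower, north}. Each listed block contains at least one of these, so H is a hitting set of size 2.
No single item lies in every block, so at least 2 are needed and 2 is optimal.

2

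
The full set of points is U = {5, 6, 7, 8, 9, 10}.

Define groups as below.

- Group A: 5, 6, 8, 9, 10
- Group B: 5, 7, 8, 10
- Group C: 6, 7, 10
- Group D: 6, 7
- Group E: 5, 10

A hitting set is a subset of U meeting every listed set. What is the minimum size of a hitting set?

2

H = {5, 6} meets every group (each contains at least one member of H), and |H| = 2.
The groups D, E are pairwise disjoint, so any hitting set needs a separate point for each — at least 2. Hence 2 is optimal.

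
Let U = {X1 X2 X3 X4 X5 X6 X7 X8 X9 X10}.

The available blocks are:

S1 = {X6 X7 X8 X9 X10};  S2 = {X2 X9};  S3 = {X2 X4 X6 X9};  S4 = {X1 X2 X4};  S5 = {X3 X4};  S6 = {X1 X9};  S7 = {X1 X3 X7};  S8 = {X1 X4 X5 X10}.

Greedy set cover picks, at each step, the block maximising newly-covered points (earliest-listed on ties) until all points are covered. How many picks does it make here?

4

Greedy: pick S1 (covers 5 new) → pick S4 (covers 3 new) → pick S5 (covers 1 new) → pick S8 (covers 1 new). Total picks: 4.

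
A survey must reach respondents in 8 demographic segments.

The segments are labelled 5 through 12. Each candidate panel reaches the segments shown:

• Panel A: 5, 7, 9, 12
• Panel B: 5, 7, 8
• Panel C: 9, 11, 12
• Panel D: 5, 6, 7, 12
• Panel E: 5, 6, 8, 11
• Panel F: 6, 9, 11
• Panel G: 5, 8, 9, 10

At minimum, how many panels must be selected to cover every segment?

3

Take {C, D, G}. Their union is {5, 6, 7, 8, 9, 10, 11, 12}, which is all 8 segments.
Only G contains 10, so G is forced; the remaining 4 segments need at least 2 more panels (each remaining panel adds at most 3) — so at least 3 panels are needed, and 3 is optimal.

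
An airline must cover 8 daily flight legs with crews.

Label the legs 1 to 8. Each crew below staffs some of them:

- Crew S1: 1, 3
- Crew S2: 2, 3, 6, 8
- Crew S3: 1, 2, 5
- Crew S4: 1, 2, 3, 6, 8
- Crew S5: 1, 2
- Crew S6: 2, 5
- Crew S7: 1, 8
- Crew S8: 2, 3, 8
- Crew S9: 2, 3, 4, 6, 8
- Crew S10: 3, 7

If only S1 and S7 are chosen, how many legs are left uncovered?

Union of S1, S7 = {1, 3, 8}.
Not covered: 2, 4, 5, 6, 7 — 5 legs.

5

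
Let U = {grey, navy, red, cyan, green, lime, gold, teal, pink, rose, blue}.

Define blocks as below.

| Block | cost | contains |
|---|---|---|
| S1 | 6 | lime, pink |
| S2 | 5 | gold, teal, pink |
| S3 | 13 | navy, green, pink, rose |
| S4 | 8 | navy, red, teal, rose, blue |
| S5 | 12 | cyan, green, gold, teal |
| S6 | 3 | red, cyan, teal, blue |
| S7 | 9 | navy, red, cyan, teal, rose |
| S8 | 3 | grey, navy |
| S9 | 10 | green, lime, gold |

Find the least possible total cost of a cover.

S1, S4, S5, S8 together cover every item (S1 ∪ S4 ∪ S5 ∪ S8 = {grey, navy, red, cyan, green, lime, gold, teal, pink, rose, blue}); total cost 6 + 8 + 12 + 3 = 29.
No covering selection has total cost below 29.

29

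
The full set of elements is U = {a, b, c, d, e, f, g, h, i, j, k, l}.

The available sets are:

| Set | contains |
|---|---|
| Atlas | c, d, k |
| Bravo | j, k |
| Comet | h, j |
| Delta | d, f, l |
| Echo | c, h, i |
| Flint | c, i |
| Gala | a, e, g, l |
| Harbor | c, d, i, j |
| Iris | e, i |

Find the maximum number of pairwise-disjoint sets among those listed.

Atlas, Comet, Iris are pairwise disjoint (Atlas={c,d,k}; Comet={h,j}; Iris={e,i}).
Every remaining set overlaps one of these, and no 4 of the listed sets are pairwise disjoint, so 3 is the maximum.

3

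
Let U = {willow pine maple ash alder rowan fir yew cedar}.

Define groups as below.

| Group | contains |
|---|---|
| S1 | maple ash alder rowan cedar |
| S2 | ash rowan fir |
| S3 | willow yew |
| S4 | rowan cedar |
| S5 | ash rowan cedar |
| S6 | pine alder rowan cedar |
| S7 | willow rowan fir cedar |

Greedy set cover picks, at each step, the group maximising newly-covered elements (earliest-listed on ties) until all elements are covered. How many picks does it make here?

4

Greedy: pick S1 (covers 5 new) → pick S3 (covers 2 new) → pick S2 (covers 1 new) → pick S6 (covers 1 new). Total picks: 4.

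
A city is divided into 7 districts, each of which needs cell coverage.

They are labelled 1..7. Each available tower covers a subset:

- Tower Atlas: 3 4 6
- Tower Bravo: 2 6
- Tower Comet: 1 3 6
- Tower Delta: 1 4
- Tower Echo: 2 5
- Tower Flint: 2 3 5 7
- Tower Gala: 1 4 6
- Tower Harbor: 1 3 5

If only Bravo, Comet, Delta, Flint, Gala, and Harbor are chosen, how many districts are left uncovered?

0

Union of Bravo, Comet, Delta, Flint, Gala, Harbor = {1, 2, 3, 4, 5, 6, 7} — that's every district, so 0 are uncovered.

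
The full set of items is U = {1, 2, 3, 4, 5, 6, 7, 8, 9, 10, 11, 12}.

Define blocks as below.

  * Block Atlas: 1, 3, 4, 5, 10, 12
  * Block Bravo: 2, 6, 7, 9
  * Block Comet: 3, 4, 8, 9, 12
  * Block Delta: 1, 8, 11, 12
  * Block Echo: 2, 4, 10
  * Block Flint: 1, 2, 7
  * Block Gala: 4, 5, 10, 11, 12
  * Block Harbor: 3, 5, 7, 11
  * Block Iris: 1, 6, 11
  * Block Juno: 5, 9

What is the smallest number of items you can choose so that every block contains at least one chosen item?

4

Take H = {1, 2, 9, 11}. Each listed block contains at least one of these, so H is a hitting set of size 4.
No choice of 3 items meets every block, so 4 is the minimum.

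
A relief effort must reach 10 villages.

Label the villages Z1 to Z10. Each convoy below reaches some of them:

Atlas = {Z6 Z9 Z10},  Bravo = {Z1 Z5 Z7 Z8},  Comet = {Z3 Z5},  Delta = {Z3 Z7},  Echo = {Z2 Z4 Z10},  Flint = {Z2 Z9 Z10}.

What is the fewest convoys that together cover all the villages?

4

Atlas and Bravo and Delta and Echo together: Atlas ∪ Bravo ∪ Delta ∪ Echo = {Z1, Z2, Z3, Z4, Z5, Z6, Z7, Z8, Z9, Z10} — every village is covered.
No 3 of the 6 convoys cover everything (all 20 combinations miss at least one village), so 4 is optimal.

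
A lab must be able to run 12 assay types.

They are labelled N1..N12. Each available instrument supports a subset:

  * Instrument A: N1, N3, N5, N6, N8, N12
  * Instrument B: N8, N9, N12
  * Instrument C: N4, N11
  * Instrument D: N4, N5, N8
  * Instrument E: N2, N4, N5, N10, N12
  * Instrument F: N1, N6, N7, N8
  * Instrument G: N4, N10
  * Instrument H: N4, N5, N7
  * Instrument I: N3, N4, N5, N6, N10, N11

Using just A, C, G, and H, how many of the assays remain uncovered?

2

Union of A, C, G, H = {N1, N3, N4, N5, N6, N7, N8, N10, N11, N12}.
Not covered: N2, N9 — 2 assays.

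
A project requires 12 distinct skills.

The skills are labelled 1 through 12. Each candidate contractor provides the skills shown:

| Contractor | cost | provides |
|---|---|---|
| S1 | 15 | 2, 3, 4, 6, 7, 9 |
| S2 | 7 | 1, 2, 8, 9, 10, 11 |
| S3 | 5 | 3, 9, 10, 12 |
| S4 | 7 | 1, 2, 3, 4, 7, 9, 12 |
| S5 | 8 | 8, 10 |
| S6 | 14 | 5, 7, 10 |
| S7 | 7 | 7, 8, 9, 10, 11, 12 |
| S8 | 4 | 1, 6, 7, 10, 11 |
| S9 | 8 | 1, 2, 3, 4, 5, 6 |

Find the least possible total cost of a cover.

15

S7, S9 together cover every skill (S7 ∪ S9 = {1, 2, 3, 4, 5, 6, 7, 8, 9, 10, 11, 12}); total cost 7 + 8 = 15.
The greedy pick S8, S4, S2, S9 costs 26; no covering selection beats 15.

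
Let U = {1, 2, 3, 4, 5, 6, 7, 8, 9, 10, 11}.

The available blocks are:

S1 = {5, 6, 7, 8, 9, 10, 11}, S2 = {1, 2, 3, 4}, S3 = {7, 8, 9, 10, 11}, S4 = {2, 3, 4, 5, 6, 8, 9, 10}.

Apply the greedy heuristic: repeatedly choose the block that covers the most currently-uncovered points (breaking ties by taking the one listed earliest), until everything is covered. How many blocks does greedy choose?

3

Greedy: pick S4 (covers 8 new) → pick S1 (covers 2 new) → pick S2 (covers 1 new). Total picks: 3.
(The true minimum cover uses only 2 blocks, so greedy is not optimal here.)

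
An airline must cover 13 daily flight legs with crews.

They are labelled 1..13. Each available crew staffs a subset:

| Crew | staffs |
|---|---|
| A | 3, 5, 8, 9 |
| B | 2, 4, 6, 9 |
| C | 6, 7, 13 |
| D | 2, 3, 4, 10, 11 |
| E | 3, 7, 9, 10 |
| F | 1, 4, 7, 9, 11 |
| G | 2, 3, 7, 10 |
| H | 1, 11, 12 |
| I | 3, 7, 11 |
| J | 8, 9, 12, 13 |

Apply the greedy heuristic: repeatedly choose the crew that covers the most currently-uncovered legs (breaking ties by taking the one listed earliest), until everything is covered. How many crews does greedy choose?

Greedy: pick D (covers 5 new) → pick J (covers 4 new) → pick C (covers 2 new) → pick A (covers 1 new) → pick F (covers 1 new). Total picks: 5.
(The true minimum cover uses only 4 crews, so greedy is not optimal here.)

5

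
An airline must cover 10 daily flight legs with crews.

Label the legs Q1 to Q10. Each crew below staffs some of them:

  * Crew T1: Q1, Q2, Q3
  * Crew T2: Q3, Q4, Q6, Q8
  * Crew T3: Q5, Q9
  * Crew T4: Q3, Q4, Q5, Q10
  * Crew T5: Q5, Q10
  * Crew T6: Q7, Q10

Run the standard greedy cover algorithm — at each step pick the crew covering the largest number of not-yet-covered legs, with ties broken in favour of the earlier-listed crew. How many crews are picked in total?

Greedy: pick T2 (covers 4 new) → pick T1 (covers 2 new) → pick T3 (covers 2 new) → pick T6 (covers 2 new). Total picks: 4.

4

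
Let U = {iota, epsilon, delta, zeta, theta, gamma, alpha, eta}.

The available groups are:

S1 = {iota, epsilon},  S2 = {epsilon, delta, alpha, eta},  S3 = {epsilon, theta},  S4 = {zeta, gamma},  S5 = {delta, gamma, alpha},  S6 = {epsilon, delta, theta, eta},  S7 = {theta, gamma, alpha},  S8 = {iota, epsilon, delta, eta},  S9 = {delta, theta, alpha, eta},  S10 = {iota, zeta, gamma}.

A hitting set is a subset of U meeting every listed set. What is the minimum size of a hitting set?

3

The 3 elements {epsilon, zeta, alpha} hit every group.
The groups S1, S4, S9 are pairwise disjoint, so any hitting set needs a separate element for each — at least 3. Hence 3 is optimal.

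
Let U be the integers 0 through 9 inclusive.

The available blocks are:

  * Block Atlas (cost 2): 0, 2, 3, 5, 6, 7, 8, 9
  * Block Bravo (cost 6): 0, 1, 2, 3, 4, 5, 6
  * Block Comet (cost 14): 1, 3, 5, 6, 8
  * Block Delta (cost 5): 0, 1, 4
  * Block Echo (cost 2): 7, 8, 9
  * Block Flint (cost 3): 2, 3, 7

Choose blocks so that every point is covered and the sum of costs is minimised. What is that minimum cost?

7

Atlas, Delta together cover every point (Atlas ∪ Delta = {0, 1, 2, 3, 4, 5, 6, 7, 8, 9}); total cost 2 + 5 = 7.
No covering selection has total cost below 7.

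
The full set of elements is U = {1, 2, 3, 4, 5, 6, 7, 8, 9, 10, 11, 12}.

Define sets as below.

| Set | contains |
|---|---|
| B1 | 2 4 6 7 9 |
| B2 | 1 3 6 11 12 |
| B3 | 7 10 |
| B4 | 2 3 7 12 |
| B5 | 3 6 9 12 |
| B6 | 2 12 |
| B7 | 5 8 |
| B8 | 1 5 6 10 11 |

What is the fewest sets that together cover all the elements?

Take {B1, B5, B7, B8}. Their union is {1, 2, 3, 4, 5, 6, 7, 8, 9, 10, 11, 12}, which is all 12 elements.
No 3 of the 8 sets cover everything (all 56 combinations miss at least one element), so 4 is optimal.

4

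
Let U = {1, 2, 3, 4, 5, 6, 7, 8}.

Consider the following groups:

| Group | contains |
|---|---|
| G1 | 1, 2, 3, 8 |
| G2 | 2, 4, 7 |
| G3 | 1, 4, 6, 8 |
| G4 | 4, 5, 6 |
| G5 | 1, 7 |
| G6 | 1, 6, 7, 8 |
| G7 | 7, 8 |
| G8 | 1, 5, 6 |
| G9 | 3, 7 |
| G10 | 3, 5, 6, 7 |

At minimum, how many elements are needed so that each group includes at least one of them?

3

The 3 elements {6, 7, 8} hit every group.
No choice of 2 elements meets every group, so 3 is the minimum.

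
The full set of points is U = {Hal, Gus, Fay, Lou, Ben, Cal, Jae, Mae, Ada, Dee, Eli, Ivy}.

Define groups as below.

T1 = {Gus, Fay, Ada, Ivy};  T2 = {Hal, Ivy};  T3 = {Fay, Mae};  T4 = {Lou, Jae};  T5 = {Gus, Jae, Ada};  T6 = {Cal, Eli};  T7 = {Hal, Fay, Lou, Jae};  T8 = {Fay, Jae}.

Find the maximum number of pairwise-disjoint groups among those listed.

T2, T3, T4, T6 are pairwise disjoint (T2={Hal,Ivy}; T3={Fay,Mae}; T4={Lou,Jae}; T6={Cal,Eli}).
Every remaining group overlaps one of these, and no 5 of the listed groups are pairwise disjoint, so 4 is the maximum.

4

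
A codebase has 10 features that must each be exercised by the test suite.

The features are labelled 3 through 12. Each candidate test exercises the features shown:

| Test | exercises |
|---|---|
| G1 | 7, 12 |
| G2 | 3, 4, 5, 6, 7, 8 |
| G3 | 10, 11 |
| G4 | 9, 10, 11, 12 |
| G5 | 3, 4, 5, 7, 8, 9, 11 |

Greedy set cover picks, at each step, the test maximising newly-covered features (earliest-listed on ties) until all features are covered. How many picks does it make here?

3

Greedy: pick G5 (covers 7 new) → pick G4 (covers 2 new) → pick G2 (covers 1 new). Total picks: 3.
(The true minimum cover uses only 2 tests, so greedy is not optimal here.)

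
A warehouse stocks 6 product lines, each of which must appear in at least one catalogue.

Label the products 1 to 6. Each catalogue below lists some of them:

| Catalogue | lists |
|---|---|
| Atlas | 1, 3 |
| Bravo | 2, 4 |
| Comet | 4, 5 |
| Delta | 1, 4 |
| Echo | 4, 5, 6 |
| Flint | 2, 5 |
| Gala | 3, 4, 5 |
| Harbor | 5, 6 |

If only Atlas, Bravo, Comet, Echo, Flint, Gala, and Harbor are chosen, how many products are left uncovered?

0

Union of Atlas, Bravo, Comet, Echo, Flint, Gala, Harbor = {1, 2, 3, 4, 5, 6} — that's every product, so 0 are uncovered.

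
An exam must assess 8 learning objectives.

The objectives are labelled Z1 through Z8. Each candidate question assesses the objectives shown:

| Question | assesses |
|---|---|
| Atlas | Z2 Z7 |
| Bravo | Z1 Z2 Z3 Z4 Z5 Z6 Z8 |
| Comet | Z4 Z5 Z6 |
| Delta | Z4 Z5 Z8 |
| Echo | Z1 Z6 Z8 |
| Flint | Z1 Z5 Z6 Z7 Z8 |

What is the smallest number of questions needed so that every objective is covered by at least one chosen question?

Take {Atlas, Bravo}. Their union is {Z1, Z2, Z3, Z4, Z5, Z6, Z7, Z8}, which is all 8 objectives.
No single question has all 8 objectives (the largest, Bravo, has 7), so 2 is optimal.

2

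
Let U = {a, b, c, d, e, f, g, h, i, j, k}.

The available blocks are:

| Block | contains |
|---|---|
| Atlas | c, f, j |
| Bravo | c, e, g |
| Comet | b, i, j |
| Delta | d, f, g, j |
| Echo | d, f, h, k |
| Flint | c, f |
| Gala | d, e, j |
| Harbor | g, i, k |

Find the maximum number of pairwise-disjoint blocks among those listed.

3

Flint, Gala, Harbor are pairwise disjoint (Flint={c,f}; Gala={d,e,j}; Harbor={g,i,k}).
Every remaining block overlaps one of these, and no 4 of the listed blocks are pairwise disjoint, so 3 is the maximum.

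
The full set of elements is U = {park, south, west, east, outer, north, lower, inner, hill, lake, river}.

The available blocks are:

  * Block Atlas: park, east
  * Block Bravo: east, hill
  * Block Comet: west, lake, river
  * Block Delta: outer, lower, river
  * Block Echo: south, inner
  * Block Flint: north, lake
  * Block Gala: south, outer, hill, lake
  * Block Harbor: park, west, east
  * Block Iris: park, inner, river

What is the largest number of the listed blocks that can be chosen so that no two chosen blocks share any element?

Atlas, Delta, Echo, Flint are pairwise disjoint (Atlas={park,east}; Delta={outer,lower,river}; Echo={south,inner}; Flint={north,lake}).
Every remaining block overlaps one of these, and no 5 of the listed blocks are pairwise disjoint, so 4 is the maximum.

4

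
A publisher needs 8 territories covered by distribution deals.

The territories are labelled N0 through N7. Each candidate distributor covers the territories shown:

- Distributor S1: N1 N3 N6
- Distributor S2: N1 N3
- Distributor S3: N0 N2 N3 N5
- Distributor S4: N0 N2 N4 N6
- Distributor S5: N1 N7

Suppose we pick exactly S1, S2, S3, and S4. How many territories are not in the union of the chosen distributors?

Union of S1, S2, S3, S4 = {N0, N1, N2, N3, N4, N5, N6}.
Not covered: N7 — 1 territory.

1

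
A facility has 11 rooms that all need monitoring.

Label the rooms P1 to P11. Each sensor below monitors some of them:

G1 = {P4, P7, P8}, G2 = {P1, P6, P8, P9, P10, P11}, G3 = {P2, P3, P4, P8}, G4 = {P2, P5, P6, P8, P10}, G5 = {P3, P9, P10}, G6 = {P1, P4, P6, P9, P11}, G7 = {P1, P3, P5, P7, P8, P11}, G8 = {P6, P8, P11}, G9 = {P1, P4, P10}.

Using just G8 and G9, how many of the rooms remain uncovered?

Union of G8, G9 = {P1, P4, P6, P8, P10, P11}.
Not covered: P2, P3, P5, P7, P9 — 5 rooms.

5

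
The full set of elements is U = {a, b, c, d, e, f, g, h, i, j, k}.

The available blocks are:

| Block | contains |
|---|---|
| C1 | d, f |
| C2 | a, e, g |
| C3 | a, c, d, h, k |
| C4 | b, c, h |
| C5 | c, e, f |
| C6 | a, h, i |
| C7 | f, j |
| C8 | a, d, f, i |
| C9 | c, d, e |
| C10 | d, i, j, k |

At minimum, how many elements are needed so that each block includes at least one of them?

4

T = {d, f, g, h} meets every block (each contains at least one member of T), and |T| = 4.
No choice of 3 elements meets every block, so 4 is the minimum.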